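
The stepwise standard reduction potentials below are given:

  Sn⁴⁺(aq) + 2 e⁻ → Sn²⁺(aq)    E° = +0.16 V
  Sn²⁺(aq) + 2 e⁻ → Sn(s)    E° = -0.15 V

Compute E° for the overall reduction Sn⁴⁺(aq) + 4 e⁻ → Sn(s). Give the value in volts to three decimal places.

Standard free energies of sequential steps add: ΔG°₃ = ΔG°₁ + ΔG°₂, so n₃E°₃ = n₁E°₁ + n₂E°₂.
E°₃ = (2×+0.16 + 2×-0.15) / 4 = (+0.020) / 4 = +0.005 V.

+0.005 V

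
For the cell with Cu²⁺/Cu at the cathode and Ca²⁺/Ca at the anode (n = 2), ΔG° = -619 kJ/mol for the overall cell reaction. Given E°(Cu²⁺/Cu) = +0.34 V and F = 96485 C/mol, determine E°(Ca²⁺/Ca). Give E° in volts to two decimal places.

E°cell = −ΔG°/(nF) = −(-619×10³)/((2)(96485)) = +3.208 V.
Since Cu²⁺/Cu is the cathode and Ca²⁺/Ca the anode, E°cell = E°(Cu²⁺/Cu) − E°(Ca²⁺/Ca).
So E°(Ca²⁺/Ca) = E°(Cu²⁺/Cu) − E°cell = (+0.34) − (+3.208) = -2.87 V.

-2.87 V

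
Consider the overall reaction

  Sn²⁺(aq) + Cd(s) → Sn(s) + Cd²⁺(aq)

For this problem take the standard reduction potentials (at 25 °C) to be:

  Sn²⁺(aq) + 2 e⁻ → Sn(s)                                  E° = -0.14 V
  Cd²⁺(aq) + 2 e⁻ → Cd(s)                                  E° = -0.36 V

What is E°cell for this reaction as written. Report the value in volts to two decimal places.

+0.22 V

The Sn²⁺/Sn couple has the higher reduction potential, so it is the cathode; Cd²⁺/Cd is oxidised at the anode.
E°cell = E°(cathode) − E°(anode) = (-0.14) − (-0.36) = +0.22 V.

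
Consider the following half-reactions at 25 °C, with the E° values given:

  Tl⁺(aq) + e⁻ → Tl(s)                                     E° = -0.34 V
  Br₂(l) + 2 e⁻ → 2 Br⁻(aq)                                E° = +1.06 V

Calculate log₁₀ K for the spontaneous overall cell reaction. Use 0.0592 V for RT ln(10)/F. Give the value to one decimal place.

47.3

Cathode: Br₂/Br⁻; anode: Tl⁺/Tl. E°cell = +1.40 V, n = 2.
log K = nE°cell / 0.0592 = (2)(+1.40) / 0.0592 = 47.3.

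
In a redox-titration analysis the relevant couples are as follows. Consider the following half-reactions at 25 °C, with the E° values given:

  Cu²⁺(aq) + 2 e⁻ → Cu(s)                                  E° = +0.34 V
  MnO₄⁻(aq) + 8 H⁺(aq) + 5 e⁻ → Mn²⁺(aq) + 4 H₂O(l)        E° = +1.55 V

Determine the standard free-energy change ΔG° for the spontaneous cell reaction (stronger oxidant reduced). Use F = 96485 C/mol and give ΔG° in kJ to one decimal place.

MnO₄⁻/Mn²⁺ (E° = +1.55 V) is the cathode; Cu²⁺/Cu (E° = +0.34 V) is the anode, so E°cell = +1.21 V.
Balancing electrons gives n = 10 (lcm of 5 and 2).
ΔG° = −nFE° = −(10)(96485)(+1.21) = -1,167,468 J = -1167.5 kJ.

-1167.5 kJ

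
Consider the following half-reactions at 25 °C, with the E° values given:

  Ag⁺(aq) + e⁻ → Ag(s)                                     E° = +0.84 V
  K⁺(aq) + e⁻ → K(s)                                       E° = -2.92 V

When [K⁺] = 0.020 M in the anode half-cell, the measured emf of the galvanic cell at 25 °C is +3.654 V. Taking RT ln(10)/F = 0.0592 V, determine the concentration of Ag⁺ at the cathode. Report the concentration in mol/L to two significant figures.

0.00032 M

Ag⁺/Ag is the cathode, K⁺/K the anode: E°cell = +3.76 V, n = 1.
Overall reaction: Ag⁺(aq) + K(s) → Ag(s) + K⁺(aq); Q = [K⁺]^1/[Ag⁺]^1.
From E = E° − (0.0592/n) log Q: log Q = (E° − E)·n/0.0592 = (+3.76 − (+3.654))·1/0.0592 = 1.7905.
So 1·log[Ag⁺] = 1·log(0.02) − log Q = -1.6990 − (1.7905) = -3.4895; [Ag⁺] = 10^(-3.4895) ≈ 0.00032 M.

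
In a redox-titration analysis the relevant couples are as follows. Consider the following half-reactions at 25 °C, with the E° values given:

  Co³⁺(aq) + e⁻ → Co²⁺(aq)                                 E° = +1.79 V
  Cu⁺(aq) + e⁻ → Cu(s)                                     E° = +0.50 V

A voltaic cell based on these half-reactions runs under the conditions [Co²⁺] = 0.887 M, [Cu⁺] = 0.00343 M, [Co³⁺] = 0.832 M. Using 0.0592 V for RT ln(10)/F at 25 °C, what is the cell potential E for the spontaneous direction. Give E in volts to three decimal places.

+1.434 V

Co³⁺/Co²⁺ is the cathode (higher E°), Cu⁺/Cu the anode: E°cell = +1.79 − (+0.50) = +1.29 V, n = 1.
Overall: Co³⁺(aq) + Cu(s) → Co²⁺(aq) + Cu⁺(aq)
Q = [Co²⁺]·[Cu⁺] / ([Co³⁺]); log Q = -2.437.
E = E° − (0.0592/n) log Q = +1.29 − (0.0592/1)(-2.437) = +1.434 V.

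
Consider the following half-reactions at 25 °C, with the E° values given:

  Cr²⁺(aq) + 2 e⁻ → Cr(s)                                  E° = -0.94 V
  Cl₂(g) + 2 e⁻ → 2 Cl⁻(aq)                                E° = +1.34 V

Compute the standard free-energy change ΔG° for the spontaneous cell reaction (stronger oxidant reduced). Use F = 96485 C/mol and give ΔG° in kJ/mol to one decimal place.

-440.0 kJ/mol

Cl₂/Cl⁻ (E° = +1.34 V) is the cathode; Cr²⁺/Cr (E° = -0.94 V) is the anode, so E°cell = +2.28 V.
Balancing electrons gives n = 2 (lcm of 2 and 2).
ΔG° = −nFE° = −(2)(96485)(+2.28) = -439,972 J = -440.0 kJ/mol.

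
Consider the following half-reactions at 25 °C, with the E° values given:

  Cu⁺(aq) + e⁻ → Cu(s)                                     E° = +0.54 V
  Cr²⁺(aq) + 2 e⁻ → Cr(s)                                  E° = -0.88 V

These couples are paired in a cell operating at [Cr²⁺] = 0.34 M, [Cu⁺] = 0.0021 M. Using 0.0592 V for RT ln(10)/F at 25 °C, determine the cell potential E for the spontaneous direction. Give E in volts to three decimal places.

Cu⁺/Cu is the cathode (higher E°), Cr²⁺/Cr the anode: E°cell = +0.54 − (-0.88) = +1.42 V, n = 2.
Overall: 2 Cu⁺(aq) + Cr(s) → 2 Cu(s) + Cr²⁺(aq)
Q = [Cr²⁺] / ([Cu⁺]^2); log Q = 4.887.
E = E° − (0.0592/n) log Q = +1.42 − (0.0592/2)(4.887) = +1.275 V.

+1.275 V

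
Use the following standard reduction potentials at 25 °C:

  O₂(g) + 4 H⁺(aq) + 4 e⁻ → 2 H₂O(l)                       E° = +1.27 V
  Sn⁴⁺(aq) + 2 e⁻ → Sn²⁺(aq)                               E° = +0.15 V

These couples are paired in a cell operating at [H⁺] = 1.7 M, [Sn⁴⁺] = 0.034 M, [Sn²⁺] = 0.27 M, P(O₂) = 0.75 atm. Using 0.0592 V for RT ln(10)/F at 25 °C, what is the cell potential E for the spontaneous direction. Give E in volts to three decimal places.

O₂/H₂O is the cathode (higher E°), Sn⁴⁺/Sn²⁺ the anode: E°cell = +1.27 − (+0.15) = +1.12 V, n = 4.
Overall: O₂(g) + 4 H⁺(aq) + 2 Sn²⁺(aq) → 2 H₂O(l) + 2 Sn⁴⁺(aq)
Q = [Sn⁴⁺]^2 / (P(O₂)·[H⁺]^4·[Sn²⁺]^2); log Q = -2.597.
E = E° − (0.0592/n) log Q = +1.12 − (0.0592/4)(-2.597) = +1.158 V.

+1.158 V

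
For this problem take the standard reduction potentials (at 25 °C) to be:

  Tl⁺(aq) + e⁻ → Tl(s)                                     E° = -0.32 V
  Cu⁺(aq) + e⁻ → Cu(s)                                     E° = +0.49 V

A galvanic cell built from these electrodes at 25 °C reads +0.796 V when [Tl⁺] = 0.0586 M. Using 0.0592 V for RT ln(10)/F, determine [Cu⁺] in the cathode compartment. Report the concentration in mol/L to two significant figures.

Cu⁺/Cu is the cathode, Tl⁺/Tl the anode: E°cell = +0.81 V, n = 1.
Overall reaction: Cu⁺(aq) + Tl(s) → Cu(s) + Tl⁺(aq); Q = [Tl⁺]^1/[Cu⁺]^1.
From E = E° − (0.0592/n) log Q: log Q = (E° − E)·n/0.0592 = (+0.81 − (+0.796))·1/0.0592 = 0.2365.
So 1·log[Cu⁺] = 1·log(0.0586) − log Q = -1.2321 − (0.2365) = -1.4686; [Cu⁺] = 10^(-1.4686) ≈ 0.034 M.

0.034 M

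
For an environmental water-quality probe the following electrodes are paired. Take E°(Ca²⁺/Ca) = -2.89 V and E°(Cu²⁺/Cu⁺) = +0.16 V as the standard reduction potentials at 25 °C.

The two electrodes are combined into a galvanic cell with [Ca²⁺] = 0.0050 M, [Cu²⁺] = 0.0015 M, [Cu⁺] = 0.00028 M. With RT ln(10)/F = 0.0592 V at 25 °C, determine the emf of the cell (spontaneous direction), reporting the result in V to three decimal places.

Cu²⁺/Cu⁺ is the cathode (higher E°), Ca²⁺/Ca the anode: E°cell = +0.16 − (-2.89) = +3.05 V, n = 2.
Overall: 2 Cu²⁺(aq) + Ca(s) → 2 Cu⁺(aq) + Ca²⁺(aq)
Q = [Cu⁺]^2·[Ca²⁺] / ([Cu²⁺]^2); log Q = -3.759.
E = E° − (0.0592/n) log Q = +3.05 − (0.0592/2)(-3.759) = +3.161 V.

+3.161 V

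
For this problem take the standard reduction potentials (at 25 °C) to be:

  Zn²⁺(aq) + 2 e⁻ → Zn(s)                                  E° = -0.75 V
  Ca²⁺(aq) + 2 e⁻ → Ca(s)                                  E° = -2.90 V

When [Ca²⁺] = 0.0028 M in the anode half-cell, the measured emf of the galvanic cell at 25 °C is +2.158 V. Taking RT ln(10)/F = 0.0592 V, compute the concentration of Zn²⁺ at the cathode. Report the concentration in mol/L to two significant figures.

Zn²⁺/Zn is the cathode, Ca²⁺/Ca the anode: E°cell = +2.15 V, n = 2.
Overall reaction: Zn²⁺(aq) + Ca(s) → Zn(s) + Ca²⁺(aq); Q = [Ca²⁺]^1/[Zn²⁺]^1.
From E = E° − (0.0592/n) log Q: log Q = (E° − E)·n/0.0592 = (+2.15 − (+2.158))·2/0.0592 = -0.2703.
So 1·log[Zn²⁺] = 1·log(0.0028) − log Q = -2.5528 − (-0.2703) = -2.2825; [Zn²⁺] = 10^(-2.2825) ≈ 0.0052 M.

0.0052 M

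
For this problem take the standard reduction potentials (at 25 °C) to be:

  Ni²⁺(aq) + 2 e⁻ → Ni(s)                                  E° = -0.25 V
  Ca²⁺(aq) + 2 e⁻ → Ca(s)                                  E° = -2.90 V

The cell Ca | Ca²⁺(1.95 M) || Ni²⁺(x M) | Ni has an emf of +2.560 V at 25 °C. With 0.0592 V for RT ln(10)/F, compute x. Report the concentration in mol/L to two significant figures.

Ni²⁺/Ni is the cathode, Ca²⁺/Ca the anode: E°cell = +2.65 V, n = 2.
Overall reaction: Ni²⁺(aq) + Ca(s) → Ni(s) + Ca²⁺(aq); Q = [Ca²⁺]^1/[Ni²⁺]^1.
From E = E° − (0.0592/n) log Q: log Q = (E° − E)·n/0.0592 = (+2.65 − (+2.560))·2/0.0592 = 3.0405.
So 1·log[Ni²⁺] = 1·log(1.95) − log Q = 0.2900 − (3.0405) = -2.7505; [Ni²⁺] = 10^(-2.7505) ≈ 0.0018 M.

0.0018 M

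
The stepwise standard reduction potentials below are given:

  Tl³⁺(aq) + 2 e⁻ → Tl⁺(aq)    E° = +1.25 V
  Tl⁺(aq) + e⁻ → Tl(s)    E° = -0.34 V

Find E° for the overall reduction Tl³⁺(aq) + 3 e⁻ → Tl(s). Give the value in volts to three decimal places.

Standard free energies of sequential steps add: ΔG°₃ = ΔG°₁ + ΔG°₂, so n₃E°₃ = n₁E°₁ + n₂E°₂.
E°₃ = (2×+1.25 + 1×-0.34) / 3 = (+2.160) / 3 = +0.720 V.

+0.720 V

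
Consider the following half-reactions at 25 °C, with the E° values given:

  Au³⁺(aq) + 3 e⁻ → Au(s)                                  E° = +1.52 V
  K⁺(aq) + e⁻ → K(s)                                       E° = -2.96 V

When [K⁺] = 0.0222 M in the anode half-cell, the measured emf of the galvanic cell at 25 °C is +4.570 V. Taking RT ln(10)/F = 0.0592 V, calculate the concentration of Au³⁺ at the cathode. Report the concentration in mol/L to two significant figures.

0.40 M

Au³⁺/Au is the cathode, K⁺/K the anode: E°cell = +4.48 V, n = 3.
Overall reaction: Au³⁺(aq) + 3 K(s) → Au(s) + 3 K⁺(aq); Q = [K⁺]^3/[Au³⁺]^1.
From E = E° − (0.0592/n) log Q: log Q = (E° − E)·n/0.0592 = (+4.48 − (+4.570))·3/0.0592 = -4.5608.
So 1·log[Au³⁺] = 3·log(0.0222) − log Q = -4.9609 − (-4.5608) = -0.4001; [Au³⁺] = 10^(-0.4001) ≈ 0.40 M.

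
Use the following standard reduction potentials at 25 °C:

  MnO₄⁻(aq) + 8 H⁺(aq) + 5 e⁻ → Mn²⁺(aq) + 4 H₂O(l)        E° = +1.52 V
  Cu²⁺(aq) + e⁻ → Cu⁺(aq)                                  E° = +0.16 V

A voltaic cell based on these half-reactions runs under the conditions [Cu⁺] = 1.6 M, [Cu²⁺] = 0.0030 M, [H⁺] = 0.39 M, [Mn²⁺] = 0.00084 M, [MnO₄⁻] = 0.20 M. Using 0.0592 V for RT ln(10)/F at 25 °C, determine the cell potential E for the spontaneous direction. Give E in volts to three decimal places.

+1.511 V

MnO₄⁻/Mn²⁺ is the cathode (higher E°), Cu²⁺/Cu⁺ the anode: E°cell = +1.52 − (+0.16) = +1.36 V, n = 5.
Overall: MnO₄⁻(aq) + 8 H⁺(aq) + 5 Cu⁺(aq) → Mn²⁺(aq) + 4 H₂O(l) + 5 Cu²⁺(aq)
Q = [Mn²⁺]·[Cu²⁺]^5 / ([MnO₄⁻]·[H⁺]^8·[Cu⁺]^5); log Q = -12.740.
E = E° − (0.0592/n) log Q = +1.36 − (0.0592/5)(-12.740) = +1.511 V.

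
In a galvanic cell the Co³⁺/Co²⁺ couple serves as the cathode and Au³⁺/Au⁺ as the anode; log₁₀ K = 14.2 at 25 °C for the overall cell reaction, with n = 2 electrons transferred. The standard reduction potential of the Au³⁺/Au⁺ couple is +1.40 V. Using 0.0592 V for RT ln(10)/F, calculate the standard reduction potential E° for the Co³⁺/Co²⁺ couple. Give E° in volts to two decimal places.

E°cell = (0.0592/n)·log K = (0.0592/2)(14.2) = +0.420 V.
Since Co³⁺/Co²⁺ is the cathode and Au³⁺/Au⁺ the anode, E°cell = E°(Co³⁺/Co²⁺) − E°(Au³⁺/Au⁺).
So E°(Co³⁺/Co²⁺) = E°cell + E°(Au³⁺/Au⁺) = +0.420 + (+1.40) = +1.82 V.

+1.82 V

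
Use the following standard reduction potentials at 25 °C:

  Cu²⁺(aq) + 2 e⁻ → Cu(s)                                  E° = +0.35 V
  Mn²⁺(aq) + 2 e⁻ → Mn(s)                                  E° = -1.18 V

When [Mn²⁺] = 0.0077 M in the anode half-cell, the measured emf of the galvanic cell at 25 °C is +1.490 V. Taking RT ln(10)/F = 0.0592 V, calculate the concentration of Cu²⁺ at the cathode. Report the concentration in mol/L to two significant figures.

Cu²⁺/Cu is the cathode, Mn²⁺/Mn the anode: E°cell = +1.53 V, n = 2.
Overall reaction: Cu²⁺(aq) + Mn(s) → Cu(s) + Mn²⁺(aq); Q = [Mn²⁺]^1/[Cu²⁺]^1.
From E = E° − (0.0592/n) log Q: log Q = (E° − E)·n/0.0592 = (+1.53 − (+1.490))·2/0.0592 = 1.3514.
So 1·log[Cu²⁺] = 1·log(0.0077) − log Q = -2.1135 − (1.3514) = -3.4649; [Cu²⁺] = 10^(-3.4649) ≈ 0.00034 M.

0.00034 M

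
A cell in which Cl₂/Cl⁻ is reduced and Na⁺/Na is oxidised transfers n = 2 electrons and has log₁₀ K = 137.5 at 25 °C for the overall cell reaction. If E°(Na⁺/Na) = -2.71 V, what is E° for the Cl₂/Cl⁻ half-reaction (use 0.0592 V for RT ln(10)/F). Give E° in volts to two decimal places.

E°cell = (0.0592/n)·log K = (0.0592/2)(137.5) = +4.070 V.
Since Cl₂/Cl⁻ is the cathode and Na⁺/Na the anode, E°cell = E°(Cl₂/Cl⁻) − E°(Na⁺/Na).
So E°(Cl₂/Cl⁻) = E°cell + E°(Na⁺/Na) = +4.070 + (-2.71) = +1.36 V.

+1.36 V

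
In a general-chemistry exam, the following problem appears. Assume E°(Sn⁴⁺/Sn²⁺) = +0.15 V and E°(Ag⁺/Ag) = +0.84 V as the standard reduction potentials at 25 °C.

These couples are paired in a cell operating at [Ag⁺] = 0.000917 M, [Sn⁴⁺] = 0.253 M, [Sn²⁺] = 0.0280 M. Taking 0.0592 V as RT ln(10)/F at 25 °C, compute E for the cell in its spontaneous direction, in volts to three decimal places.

Ag⁺/Ag is the cathode (higher E°), Sn⁴⁺/Sn²⁺ the anode: E°cell = +0.84 − (+0.15) = +0.69 V, n = 2.
Overall: 2 Ag⁺(aq) + Sn²⁺(aq) → 2 Ag(s) + Sn⁴⁺(aq)
Q = [Sn⁴⁺] / ([Ag⁺]^2·[Sn²⁺]); log Q = 7.031.
E = E° − (0.0592/n) log Q = +0.69 − (0.0592/2)(7.031) = +0.482 V.

+0.482 V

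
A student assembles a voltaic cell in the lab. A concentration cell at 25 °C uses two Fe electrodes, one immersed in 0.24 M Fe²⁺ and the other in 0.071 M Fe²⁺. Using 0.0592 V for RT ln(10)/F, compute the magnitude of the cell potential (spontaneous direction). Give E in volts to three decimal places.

+0.016 V

For a concentration cell E°cell = 0. The 0.24 M side is the cathode (reduction is favoured where [Fe²⁺] is higher).
With n = 2, E = −(0.0592/2) log([Fe²⁺]ₐₙ/[Fe²⁺]꜀ₐₜ) = −(0.0592/2) log(0.071/0.24) = −(0.0592/2)(-0.529) = +0.016 V.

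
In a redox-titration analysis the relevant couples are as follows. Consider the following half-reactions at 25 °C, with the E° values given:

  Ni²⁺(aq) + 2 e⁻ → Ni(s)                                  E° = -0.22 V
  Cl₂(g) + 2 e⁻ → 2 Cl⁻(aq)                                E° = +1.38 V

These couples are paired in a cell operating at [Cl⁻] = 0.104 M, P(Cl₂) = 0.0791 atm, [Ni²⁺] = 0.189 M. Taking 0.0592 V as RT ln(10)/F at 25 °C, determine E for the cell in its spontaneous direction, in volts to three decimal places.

+1.647 V

Cl₂/Cl⁻ is the cathode (higher E°), Ni²⁺/Ni the anode: E°cell = +1.38 − (-0.22) = +1.60 V, n = 2.
Overall: Cl₂(g) + Ni(s) → 2 Cl⁻(aq) + Ni²⁺(aq)
Q = [Cl⁻]^2·[Ni²⁺] / (P(Cl₂)); log Q = -1.588.
E = E° − (0.0592/n) log Q = +1.60 − (0.0592/2)(-1.588) = +1.647 V.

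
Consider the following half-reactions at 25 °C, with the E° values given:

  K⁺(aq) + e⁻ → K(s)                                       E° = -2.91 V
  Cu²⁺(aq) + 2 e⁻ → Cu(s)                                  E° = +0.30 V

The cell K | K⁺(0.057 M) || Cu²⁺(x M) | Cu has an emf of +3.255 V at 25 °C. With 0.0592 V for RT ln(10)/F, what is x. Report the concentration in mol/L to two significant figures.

0.11 M

Cu²⁺/Cu is the cathode, K⁺/K the anode: E°cell = +3.21 V, n = 2.
Overall reaction: Cu²⁺(aq) + 2 K(s) → Cu(s) + 2 K⁺(aq); Q = [K⁺]^2/[Cu²⁺]^1.
From E = E° − (0.0592/n) log Q: log Q = (E° − E)·n/0.0592 = (+3.21 − (+3.255))·2/0.0592 = -1.5203.
So 1·log[Cu²⁺] = 2·log(0.057) − log Q = -2.4883 − (-1.5203) = -0.9680; [Cu²⁺] = 10^(-0.9680) ≈ 0.11 M.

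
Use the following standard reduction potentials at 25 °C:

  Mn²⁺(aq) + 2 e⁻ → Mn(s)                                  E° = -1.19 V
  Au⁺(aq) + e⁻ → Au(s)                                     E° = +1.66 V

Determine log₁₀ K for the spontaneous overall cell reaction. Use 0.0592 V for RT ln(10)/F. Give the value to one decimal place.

Cathode: Au⁺/Au; anode: Mn²⁺/Mn. E°cell = +2.85 V, n = 2.
log K = nE°cell / 0.0592 = (2)(+2.85) / 0.0592 = 96.3.

96.3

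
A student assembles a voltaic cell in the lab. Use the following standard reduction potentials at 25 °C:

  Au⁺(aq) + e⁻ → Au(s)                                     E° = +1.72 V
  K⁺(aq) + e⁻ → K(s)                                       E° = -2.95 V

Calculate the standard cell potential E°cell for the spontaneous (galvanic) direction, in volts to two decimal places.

+4.67 V

The Au⁺/Au couple has the higher reduction potential, so it is the cathode; K⁺/K is oxidised at the anode.
E°cell = E°(cathode) − E°(anode) = (+1.72) − (-2.95) = +4.67 V.
Since E°cell > 0, the reaction is spontaneous under standard conditions.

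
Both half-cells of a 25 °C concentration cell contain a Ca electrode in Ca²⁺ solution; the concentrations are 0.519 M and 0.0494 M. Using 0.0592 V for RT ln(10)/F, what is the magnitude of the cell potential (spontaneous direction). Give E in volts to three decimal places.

For a concentration cell E°cell = 0. The 0.519 M side is the cathode (reduction is favoured where [Ca²⁺] is higher).
With n = 2, E = −(0.0592/2) log([Ca²⁺]ₐₙ/[Ca²⁺]꜀ₐₜ) = −(0.0592/2) log(0.0494/0.519) = −(0.0592/2)(-1.021) = +0.030 V.

+0.030 V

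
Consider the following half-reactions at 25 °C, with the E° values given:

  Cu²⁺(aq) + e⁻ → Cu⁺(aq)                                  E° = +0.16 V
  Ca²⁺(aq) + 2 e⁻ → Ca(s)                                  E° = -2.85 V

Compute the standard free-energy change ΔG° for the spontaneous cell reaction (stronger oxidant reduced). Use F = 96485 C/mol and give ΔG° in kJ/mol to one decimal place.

Cu²⁺/Cu⁺ (E° = +0.16 V) is the cathode; Ca²⁺/Ca (E° = -2.85 V) is the anode, so E°cell = +3.01 V.
Balancing electrons gives n = 2 (lcm of 1 and 2).
ΔG° = −nFE° = −(2)(96485)(+3.01) = -580,840 J = -580.8 kJ/mol.

-580.8 kJ/mol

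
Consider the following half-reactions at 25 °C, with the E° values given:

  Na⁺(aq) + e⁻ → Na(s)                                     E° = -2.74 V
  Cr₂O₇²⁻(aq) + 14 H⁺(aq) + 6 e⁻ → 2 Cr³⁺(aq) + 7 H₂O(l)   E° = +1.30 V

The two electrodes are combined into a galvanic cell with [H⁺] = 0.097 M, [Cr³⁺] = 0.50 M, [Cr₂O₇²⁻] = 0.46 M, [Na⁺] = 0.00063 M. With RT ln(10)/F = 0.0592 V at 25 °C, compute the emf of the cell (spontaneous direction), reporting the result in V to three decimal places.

+4.092 V

Cr₂O₇²⁻/Cr³⁺ is the cathode (higher E°), Na⁺/Na the anode: E°cell = +1.30 − (-2.74) = +4.04 V, n = 6.
Overall: Cr₂O₇²⁻(aq) + 14 H⁺(aq) + 6 Na(s) → 2 Cr³⁺(aq) + 7 H₂O(l) + 6 Na⁺(aq)
Q = [Cr³⁺]^2·[Na⁺]^6 / ([Cr₂O₇²⁻]·[H⁺]^14); log Q = -5.284.
E = E° − (0.0592/n) log Q = +4.04 − (0.0592/6)(-5.284) = +4.092 V.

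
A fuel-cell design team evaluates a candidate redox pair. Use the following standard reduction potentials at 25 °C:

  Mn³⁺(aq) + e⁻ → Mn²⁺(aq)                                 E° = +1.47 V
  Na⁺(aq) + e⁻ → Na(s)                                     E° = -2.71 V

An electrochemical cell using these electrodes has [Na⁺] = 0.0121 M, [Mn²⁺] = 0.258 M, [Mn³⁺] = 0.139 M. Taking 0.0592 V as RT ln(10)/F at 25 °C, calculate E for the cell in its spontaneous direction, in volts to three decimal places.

+4.278 V

Mn³⁺/Mn²⁺ is the cathode (higher E°), Na⁺/Na the anode: E°cell = +1.47 − (-2.71) = +4.18 V, n = 1.
Overall: Mn³⁺(aq) + Na(s) → Mn²⁺(aq) + Na⁺(aq)
Q = [Mn²⁺]·[Na⁺] / ([Mn³⁺]); log Q = -1.649.
E = E° − (0.0592/n) log Q = +4.18 − (0.0592/1)(-1.649) = +4.278 V.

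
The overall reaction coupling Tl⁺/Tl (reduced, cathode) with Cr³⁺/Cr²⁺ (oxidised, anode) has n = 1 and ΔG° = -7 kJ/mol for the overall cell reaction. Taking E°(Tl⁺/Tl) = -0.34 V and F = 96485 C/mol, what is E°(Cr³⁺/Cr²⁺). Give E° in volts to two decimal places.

E°cell = −ΔG°/(nF) = −(-7×10³)/((1)(96485)) = +0.073 V.
Since Tl⁺/Tl is the cathode and Cr³⁺/Cr²⁺ the anode, E°cell = E°(Tl⁺/Tl) − E°(Cr³⁺/Cr²⁺).
So E°(Cr³⁺/Cr²⁺) = E°(Tl⁺/Tl) − E°cell = (-0.34) − (+0.073) = -0.41 V.

-0.41 V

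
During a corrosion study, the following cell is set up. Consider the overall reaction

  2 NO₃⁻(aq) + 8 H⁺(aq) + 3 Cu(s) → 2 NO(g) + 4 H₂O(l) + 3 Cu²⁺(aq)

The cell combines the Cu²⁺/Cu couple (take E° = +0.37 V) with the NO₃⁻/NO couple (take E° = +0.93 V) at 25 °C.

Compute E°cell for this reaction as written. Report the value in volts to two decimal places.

The NO₃⁻/NO couple has the higher reduction potential, so it is the cathode; Cu²⁺/Cu is oxidised at the anode.
E°cell = E°(cathode) − E°(anode) = (+0.93) − (+0.37) = +0.56 V.

+0.56 V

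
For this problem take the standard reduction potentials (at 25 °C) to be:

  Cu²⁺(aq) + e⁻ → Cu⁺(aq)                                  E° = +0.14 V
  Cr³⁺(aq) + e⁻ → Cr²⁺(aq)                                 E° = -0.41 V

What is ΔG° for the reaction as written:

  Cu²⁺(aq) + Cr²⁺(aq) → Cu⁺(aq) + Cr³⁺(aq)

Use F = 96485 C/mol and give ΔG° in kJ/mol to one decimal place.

-53.1 kJ/mol

As written, Cu²⁺/Cu⁺ is reduced (cathode) and Cr³⁺/Cr²⁺ is oxidised (anode), so E°cell = (+0.14) − (-0.41) = +0.55 V.
Balancing electrons gives n = 1.
ΔG° = −nFE° = −(1)(96485)(+0.55) = -53,067 J = -53.1 kJ/mol.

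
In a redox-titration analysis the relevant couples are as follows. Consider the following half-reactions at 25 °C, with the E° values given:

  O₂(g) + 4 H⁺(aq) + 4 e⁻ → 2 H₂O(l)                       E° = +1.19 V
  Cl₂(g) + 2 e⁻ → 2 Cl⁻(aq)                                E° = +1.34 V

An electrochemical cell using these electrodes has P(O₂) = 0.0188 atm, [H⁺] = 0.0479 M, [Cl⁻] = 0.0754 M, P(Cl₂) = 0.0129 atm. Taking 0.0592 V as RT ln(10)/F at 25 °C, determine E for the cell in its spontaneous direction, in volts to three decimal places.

Cl₂/Cl⁻ is the cathode (higher E°), O₂/H₂O the anode: E°cell = +1.34 − (+1.19) = +0.15 V, n = 4.
Overall: 2 Cl₂(g) + 2 H₂O(l) → 4 Cl⁻(aq) + O₂(g) + 4 H⁺(aq)
Q = [Cl⁻]^4·P(O₂)·[H⁺]^4 / (P(Cl₂)^2); log Q = -7.716.
E = E° − (0.0592/n) log Q = +0.15 − (0.0592/4)(-7.716) = +0.264 V.

+0.264 V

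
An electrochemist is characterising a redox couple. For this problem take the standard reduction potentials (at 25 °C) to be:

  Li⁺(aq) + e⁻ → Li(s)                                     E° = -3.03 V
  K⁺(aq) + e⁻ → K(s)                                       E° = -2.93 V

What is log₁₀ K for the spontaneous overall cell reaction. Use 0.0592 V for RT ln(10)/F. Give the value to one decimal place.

Cathode: K⁺/K; anode: Li⁺/Li. E°cell = +0.10 V, n = 1.
log K = nE°cell / 0.0592 = (1)(+0.10) / 0.0592 = 1.7.

1.7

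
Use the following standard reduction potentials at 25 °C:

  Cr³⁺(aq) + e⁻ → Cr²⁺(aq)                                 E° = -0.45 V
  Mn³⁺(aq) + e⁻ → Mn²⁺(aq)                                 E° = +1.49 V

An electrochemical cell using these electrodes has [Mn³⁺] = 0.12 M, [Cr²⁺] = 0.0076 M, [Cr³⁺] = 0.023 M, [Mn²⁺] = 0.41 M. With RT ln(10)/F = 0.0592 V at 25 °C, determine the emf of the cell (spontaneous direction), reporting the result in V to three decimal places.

Mn³⁺/Mn²⁺ is the cathode (higher E°), Cr³⁺/Cr²⁺ the anode: E°cell = +1.49 − (-0.45) = +1.94 V, n = 1.
Overall: Mn³⁺(aq) + Cr²⁺(aq) → Mn²⁺(aq) + Cr³⁺(aq)
Q = [Mn²⁺]·[Cr³⁺] / ([Mn³⁺]·[Cr²⁺]); log Q = 1.015.
E = E° − (0.0592/n) log Q = +1.94 − (0.0592/1)(1.015) = +1.880 V.

+1.880 V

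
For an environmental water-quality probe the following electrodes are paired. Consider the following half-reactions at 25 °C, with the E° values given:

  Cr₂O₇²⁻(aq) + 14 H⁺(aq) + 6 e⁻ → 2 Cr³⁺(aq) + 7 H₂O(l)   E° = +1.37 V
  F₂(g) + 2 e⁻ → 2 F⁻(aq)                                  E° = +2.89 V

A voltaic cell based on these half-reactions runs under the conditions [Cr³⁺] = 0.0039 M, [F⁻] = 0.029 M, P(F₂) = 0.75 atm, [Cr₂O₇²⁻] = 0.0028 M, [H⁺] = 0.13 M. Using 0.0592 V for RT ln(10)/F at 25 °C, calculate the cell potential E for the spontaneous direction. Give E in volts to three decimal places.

F₂/F⁻ is the cathode (higher E°), Cr₂O₇²⁻/Cr³⁺ the anode: E°cell = +2.89 − (+1.37) = +1.52 V, n = 6.
Overall: 3 F₂(g) + 2 Cr³⁺(aq) + 7 H₂O(l) → 6 F⁻(aq) + Cr₂O₇²⁻(aq) + 14 H⁺(aq)
Q = [F⁻]^6·[Cr₂O₇²⁻]·[H⁺]^14 / (P(F₂)^3·[Cr³⁺]^2); log Q = -18.991.
E = E° − (0.0592/n) log Q = +1.52 − (0.0592/6)(-18.991) = +1.707 V.

+1.707 V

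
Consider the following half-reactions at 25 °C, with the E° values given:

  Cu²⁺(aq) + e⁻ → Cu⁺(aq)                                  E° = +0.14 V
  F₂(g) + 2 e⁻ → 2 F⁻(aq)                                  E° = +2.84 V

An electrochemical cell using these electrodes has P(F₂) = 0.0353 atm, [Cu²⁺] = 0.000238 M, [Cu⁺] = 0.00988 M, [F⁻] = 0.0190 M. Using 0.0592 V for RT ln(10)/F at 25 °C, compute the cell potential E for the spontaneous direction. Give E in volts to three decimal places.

F₂/F⁻ is the cathode (higher E°), Cu²⁺/Cu⁺ the anode: E°cell = +2.84 − (+0.14) = +2.70 V, n = 2.
Overall: F₂(g) + 2 Cu⁺(aq) → 2 F⁻(aq) + 2 Cu²⁺(aq)
Q = [F⁻]^2·[Cu²⁺]^2 / (P(F₂)·[Cu⁺]^2); log Q = -5.227.
E = E° − (0.0592/n) log Q = +2.70 − (0.0592/2)(-5.227) = +2.855 V.

+2.855 V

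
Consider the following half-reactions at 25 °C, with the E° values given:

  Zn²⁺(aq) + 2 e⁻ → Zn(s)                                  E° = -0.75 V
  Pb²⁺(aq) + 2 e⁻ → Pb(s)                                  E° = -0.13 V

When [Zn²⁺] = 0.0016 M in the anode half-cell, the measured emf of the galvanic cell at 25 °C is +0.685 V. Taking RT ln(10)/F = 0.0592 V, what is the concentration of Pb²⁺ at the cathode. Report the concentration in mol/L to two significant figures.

0.25 M

Pb²⁺/Pb is the cathode, Zn²⁺/Zn the anode: E°cell = +0.62 V, n = 2.
Overall reaction: Pb²⁺(aq) + Zn(s) → Pb(s) + Zn²⁺(aq); Q = [Zn²⁺]^1/[Pb²⁺]^1.
From E = E° − (0.0592/n) log Q: log Q = (E° − E)·n/0.0592 = (+0.62 − (+0.685))·2/0.0592 = -2.1959.
So 1·log[Pb²⁺] = 1·log(0.0016) − log Q = -2.7959 − (-2.1959) = -0.6000; [Pb²⁺] = 10^(-0.6000) ≈ 0.25 M.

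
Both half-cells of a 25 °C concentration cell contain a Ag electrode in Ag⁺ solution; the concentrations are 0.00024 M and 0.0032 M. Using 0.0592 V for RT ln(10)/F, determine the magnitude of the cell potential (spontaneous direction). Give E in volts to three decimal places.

+0.067 V

For a concentration cell E°cell = 0. The 0.0032 M side is the cathode (reduction is favoured where [Ag⁺] is higher).
With n = 1, E = −(0.0592/1) log([Ag⁺]ₐₙ/[Ag⁺]꜀ₐₜ) = −(0.0592/1) log(0.00024/0.0032) = −(0.0592/1)(-1.125) = +0.067 V.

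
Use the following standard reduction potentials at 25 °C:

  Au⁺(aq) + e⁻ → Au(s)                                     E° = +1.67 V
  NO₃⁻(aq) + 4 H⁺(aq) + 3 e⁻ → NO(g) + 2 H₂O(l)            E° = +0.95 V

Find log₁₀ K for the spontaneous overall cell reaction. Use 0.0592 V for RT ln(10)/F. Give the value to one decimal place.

Cathode: Au⁺/Au; anode: NO₃⁻/NO. E°cell = +0.72 V, n = 3.
log K = nE°cell / 0.0592 = (3)(+0.72) / 0.0592 = 36.5.

36.5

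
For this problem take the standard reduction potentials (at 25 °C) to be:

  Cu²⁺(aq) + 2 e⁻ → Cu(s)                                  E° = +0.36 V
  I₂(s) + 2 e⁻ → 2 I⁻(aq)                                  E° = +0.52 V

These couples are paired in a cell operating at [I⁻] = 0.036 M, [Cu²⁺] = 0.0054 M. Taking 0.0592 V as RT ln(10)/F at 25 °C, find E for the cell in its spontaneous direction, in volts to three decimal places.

+0.313 V

I₂/I⁻ is the cathode (higher E°), Cu²⁺/Cu the anode: E°cell = +0.52 − (+0.36) = +0.16 V, n = 2.
Overall: I₂(s) + Cu(s) → 2 I⁻(aq) + Cu²⁺(aq)
Q = [I⁻]^2·[Cu²⁺]; log Q = -5.155.
E = E° − (0.0592/n) log Q = +0.16 − (0.0592/2)(-5.155) = +0.313 V.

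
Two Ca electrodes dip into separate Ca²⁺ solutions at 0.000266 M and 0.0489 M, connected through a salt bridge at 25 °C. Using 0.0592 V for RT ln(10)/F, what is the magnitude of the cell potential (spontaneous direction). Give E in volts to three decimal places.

+0.067 V

For a concentration cell E°cell = 0. The 0.0489 M side is the cathode (reduction is favoured where [Ca²⁺] is higher).
With n = 2, E = −(0.0592/2) log([Ca²⁺]ₐₙ/[Ca²⁺]꜀ₐₜ) = −(0.0592/2) log(0.000266/0.0489) = −(0.0592/2)(-2.264) = +0.067 V.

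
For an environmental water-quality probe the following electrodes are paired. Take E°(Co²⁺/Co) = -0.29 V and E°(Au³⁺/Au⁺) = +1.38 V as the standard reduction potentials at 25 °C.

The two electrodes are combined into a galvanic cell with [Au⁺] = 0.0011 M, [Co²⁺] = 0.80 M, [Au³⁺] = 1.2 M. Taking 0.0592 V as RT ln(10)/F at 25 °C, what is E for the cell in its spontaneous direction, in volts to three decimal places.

+1.763 V

Au³⁺/Au⁺ is the cathode (higher E°), Co²⁺/Co the anode: E°cell = +1.38 − (-0.29) = +1.67 V, n = 2.
Overall: Au³⁺(aq) + Co(s) → Au⁺(aq) + Co²⁺(aq)
Q = [Au⁺]·[Co²⁺] / ([Au³⁺]); log Q = -3.135.
E = E° − (0.0592/n) log Q = +1.67 − (0.0592/2)(-3.135) = +1.763 V.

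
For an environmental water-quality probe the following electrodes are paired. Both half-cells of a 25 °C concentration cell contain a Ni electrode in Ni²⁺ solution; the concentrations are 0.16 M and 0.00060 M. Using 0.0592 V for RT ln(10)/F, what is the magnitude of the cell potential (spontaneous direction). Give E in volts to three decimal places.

+0.072 V

For a concentration cell E°cell = 0. The 0.16 M side is the cathode (reduction is favoured where [Ni²⁺] is higher).
With n = 2, E = −(0.0592/2) log([Ni²⁺]ₐₙ/[Ni²⁺]꜀ₐₜ) = −(0.0592/2) log(0.0006/0.16) = −(0.0592/2)(-2.426) = +0.072 V.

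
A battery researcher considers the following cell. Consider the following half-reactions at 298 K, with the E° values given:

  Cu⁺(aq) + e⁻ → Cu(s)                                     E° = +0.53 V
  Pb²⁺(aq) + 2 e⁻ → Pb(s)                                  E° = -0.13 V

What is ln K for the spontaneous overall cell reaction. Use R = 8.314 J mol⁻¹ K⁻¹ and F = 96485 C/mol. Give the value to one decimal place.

Cathode: Cu⁺/Cu; anode: Pb²⁺/Pb. E°cell = (+0.53) − (-0.13) = +0.66 V, with n = 2.
ΔG° = −nFE° = −RT ln K, so ln K = nFE°/(RT) = (2)(96485)(+0.66) / ((8.314)(298)) = 51.405.

51.4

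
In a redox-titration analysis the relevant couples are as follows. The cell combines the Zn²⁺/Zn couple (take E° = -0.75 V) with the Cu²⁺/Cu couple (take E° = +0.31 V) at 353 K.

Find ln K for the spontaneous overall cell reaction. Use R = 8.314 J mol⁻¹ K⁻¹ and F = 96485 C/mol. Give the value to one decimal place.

69.7

Cathode: Cu²⁺/Cu; anode: Zn²⁺/Zn. E°cell = (+0.31) − (-0.75) = +1.06 V, with n = 2.
ΔG° = −nFE° = −RT ln K, so ln K = nFE°/(RT) = (2)(96485)(+1.06) / ((8.314)(353)) = 69.696.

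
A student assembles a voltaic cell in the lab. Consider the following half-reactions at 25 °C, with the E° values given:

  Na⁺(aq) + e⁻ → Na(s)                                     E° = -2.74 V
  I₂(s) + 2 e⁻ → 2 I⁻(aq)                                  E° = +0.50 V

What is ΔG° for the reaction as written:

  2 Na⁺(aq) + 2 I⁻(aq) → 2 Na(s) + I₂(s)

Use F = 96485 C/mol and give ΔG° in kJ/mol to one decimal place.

As written, Na⁺/Na is reduced (cathode) and I₂/I⁻ is oxidised (anode), so E°cell = (-2.74) − (+0.50) = -3.24 V.
Balancing electrons gives n = 2.
ΔG° = −nFE° = −(2)(96485)(-3.24) = 625,223 J = +625.2 kJ/mol.

+625.2 kJ/mol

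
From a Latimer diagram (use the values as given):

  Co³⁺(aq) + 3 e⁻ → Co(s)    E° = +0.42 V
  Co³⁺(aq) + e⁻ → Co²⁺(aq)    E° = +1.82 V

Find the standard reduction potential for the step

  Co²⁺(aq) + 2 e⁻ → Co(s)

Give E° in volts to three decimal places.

Sequential free energies add, so n₃E°₃ = n₁E°₁ + n₂E°₂.
With n₃ = 3, and the known step contributing 1×(+1.82) V, the unknown satisfies 2·E° = 3×(+0.42) − 1×(+1.82) = -0.560.
E° = -0.560 / 2 = -0.280 V.

-0.280 V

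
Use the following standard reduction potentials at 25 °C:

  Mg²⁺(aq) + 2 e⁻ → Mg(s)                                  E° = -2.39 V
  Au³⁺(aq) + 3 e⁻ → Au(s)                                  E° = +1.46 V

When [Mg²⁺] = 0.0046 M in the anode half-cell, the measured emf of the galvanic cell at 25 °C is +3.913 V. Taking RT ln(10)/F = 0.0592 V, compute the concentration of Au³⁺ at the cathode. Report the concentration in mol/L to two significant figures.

Au³⁺/Au is the cathode, Mg²⁺/Mg the anode: E°cell = +3.85 V, n = 6.
Overall reaction: 2 Au³⁺(aq) + 3 Mg(s) → 2 Au(s) + 3 Mg²⁺(aq); Q = [Mg²⁺]^3/[Au³⁺]^2.
From E = E° − (0.0592/n) log Q: log Q = (E° − E)·n/0.0592 = (+3.85 − (+3.913))·6/0.0592 = -6.3851.
So 2·log[Au³⁺] = 3·log(0.0046) − log Q = -7.0117 − (-6.3851) = -0.6266; log[Au³⁺] = -0.6266 / 2 = -0.3133; [Au³⁺] = 10^(-0.3133) ≈ 0.49 M.

0.49 M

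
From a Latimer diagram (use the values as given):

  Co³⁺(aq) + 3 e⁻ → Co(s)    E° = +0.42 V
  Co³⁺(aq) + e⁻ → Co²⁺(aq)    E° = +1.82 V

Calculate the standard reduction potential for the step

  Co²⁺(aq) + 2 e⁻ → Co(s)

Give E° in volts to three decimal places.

-0.280 V

Sequential free energies add, so n₃E°₃ = n₁E°₁ + n₂E°₂.
With n₃ = 3, and the known step contributing 1×(+1.82) V, the unknown satisfies 2·E° = 3×(+0.42) − 1×(+1.82) = -0.560.
E° = -0.560 / 2 = -0.280 V.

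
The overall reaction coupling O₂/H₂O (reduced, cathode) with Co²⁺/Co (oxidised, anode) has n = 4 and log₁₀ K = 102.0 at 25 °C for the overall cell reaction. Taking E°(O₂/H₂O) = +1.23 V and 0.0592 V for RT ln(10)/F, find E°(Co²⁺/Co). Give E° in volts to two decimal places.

E°cell = (0.0592/n)·log K = (0.0592/4)(102.0) = +1.510 V.
Since O₂/H₂O is the cathode and Co²⁺/Co the anode, E°cell = E°(O₂/H₂O) − E°(Co²⁺/Co).
So E°(Co²⁺/Co) = E°(O₂/H₂O) − E°cell = (+1.23) − (+1.510) = -0.28 V.

-0.28 V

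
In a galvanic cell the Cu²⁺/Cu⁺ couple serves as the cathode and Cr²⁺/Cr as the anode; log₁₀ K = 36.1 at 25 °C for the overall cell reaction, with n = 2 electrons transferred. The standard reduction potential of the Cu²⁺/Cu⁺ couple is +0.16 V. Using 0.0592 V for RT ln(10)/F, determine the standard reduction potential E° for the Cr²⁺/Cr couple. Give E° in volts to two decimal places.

-0.91 V

E°cell = (0.0592/n)·log K = (0.0592/2)(36.1) = +1.069 V.
Since Cu²⁺/Cu⁺ is the cathode and Cr²⁺/Cr the anode, E°cell = E°(Cu²⁺/Cu⁺) − E°(Cr²⁺/Cr).
So E°(Cr²⁺/Cr) = E°(Cu²⁺/Cu⁺) − E°cell = (+0.16) − (+1.069) = -0.91 V.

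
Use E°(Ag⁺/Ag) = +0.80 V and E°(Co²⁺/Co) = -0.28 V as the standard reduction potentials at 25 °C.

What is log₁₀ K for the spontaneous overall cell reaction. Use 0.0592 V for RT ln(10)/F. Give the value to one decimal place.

Cathode: Ag⁺/Ag; anode: Co²⁺/Co. E°cell = +1.08 V, n = 2.
log K = nE°cell / 0.0592 = (2)(+1.08) / 0.0592 = 36.5.

36.5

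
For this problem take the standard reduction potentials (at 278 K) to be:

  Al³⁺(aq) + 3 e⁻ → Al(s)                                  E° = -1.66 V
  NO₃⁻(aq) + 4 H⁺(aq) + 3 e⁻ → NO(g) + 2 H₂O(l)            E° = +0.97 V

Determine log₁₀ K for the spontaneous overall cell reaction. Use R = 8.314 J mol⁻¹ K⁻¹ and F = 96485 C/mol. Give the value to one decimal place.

143.0

Cathode: NO₃⁻/NO; anode: Al³⁺/Al. E°cell = (+0.97) − (-1.66) = +2.63 V, with n = 3.
ΔG° = −nFE° = −RT ln K, so ln K = nFE°/(RT) = (3)(96485)(+2.63) / ((8.314)(278)) = 329.368.
log₁₀ K = 329.368 / ln 10 = 143.0.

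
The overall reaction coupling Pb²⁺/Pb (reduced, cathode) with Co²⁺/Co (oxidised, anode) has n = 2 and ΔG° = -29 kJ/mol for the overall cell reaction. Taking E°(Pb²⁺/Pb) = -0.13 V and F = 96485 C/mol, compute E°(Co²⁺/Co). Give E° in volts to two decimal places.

E°cell = −ΔG°/(nF) = −(-29×10³)/((2)(96485)) = +0.150 V.
Since Pb²⁺/Pb is the cathode and Co²⁺/Co the anode, E°cell = E°(Pb²⁺/Pb) − E°(Co²⁺/Co).
So E°(Co²⁺/Co) = E°(Pb²⁺/Pb) − E°cell = (-0.13) − (+0.150) = -0.28 V.

-0.28 V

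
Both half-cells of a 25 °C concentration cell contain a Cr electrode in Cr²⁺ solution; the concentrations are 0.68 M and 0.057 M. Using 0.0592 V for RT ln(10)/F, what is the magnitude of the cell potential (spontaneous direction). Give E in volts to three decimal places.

For a concentration cell E°cell = 0. The 0.68 M side is the cathode (reduction is favoured where [Cr²⁺] is higher).
With n = 2, E = −(0.0592/2) log([Cr²⁺]ₐₙ/[Cr²⁺]꜀ₐₜ) = −(0.0592/2) log(0.057/0.68) = −(0.0592/2)(-1.077) = +0.032 V.

+0.032 V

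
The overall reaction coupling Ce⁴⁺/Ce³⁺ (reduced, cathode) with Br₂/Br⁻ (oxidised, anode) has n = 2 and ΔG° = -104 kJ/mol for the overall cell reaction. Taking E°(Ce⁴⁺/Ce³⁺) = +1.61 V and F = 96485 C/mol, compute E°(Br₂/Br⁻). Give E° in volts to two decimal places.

+1.07 V

E°cell = −ΔG°/(nF) = −(-104×10³)/((2)(96485)) = +0.539 V.
Since Ce⁴⁺/Ce³⁺ is the cathode and Br₂/Br⁻ the anode, E°cell = E°(Ce⁴⁺/Ce³⁺) − E°(Br₂/Br⁻).
So E°(Br₂/Br⁻) = E°(Ce⁴⁺/Ce³⁺) − E°cell = (+1.61) − (+0.539) = +1.07 V.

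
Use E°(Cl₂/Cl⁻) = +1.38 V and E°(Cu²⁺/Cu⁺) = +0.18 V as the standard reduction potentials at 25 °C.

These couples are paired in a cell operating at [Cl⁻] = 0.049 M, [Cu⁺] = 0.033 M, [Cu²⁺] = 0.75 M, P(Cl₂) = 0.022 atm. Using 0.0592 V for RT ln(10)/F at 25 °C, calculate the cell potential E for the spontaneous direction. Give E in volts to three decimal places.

+1.148 V

Cl₂/Cl⁻ is the cathode (higher E°), Cu²⁺/Cu⁺ the anode: E°cell = +1.38 − (+0.18) = +1.20 V, n = 2.
Overall: Cl₂(g) + 2 Cu⁺(aq) → 2 Cl⁻(aq) + 2 Cu²⁺(aq)
Q = [Cl⁻]^2·[Cu²⁺]^2 / (P(Cl₂)·[Cu⁺]^2); log Q = 1.751.
E = E° − (0.0592/n) log Q = +1.20 − (0.0592/2)(1.751) = +1.148 V.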